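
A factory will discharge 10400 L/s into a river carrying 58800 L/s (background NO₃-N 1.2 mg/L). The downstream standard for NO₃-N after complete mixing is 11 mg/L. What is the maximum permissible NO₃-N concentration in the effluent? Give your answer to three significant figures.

66.4 mg/L

At the limit, (Qr·Cr + Qe·Cₑ)/(Qr + Qe) = 11:
Cₑ = (69200·11 − 58800·1.200) / 10400 = 66.41 mg/L.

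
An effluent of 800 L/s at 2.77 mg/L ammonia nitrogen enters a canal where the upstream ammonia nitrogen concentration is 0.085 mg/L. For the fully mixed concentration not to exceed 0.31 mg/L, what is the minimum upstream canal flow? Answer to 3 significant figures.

8750 L/s

Set C_mix = 0.31: (Q·0.08500 + 800.0·2.770) / (Q + 800.0) = 0.31
→ Q = 800.0·(2.770 − 0.31)/(0.31 − 0.08500) = 8747 L/s.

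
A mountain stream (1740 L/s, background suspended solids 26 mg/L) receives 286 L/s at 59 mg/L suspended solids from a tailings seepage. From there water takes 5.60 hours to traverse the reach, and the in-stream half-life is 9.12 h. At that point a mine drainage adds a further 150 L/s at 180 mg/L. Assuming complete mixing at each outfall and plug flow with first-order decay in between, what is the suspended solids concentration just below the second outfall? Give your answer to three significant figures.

31.1 mg/L

Mass balance: C = (1740·26.00 + 286.0·59.00) / 2026 = 62110/2026 = 30.66 mg/L; combined flow 2026 L/s.
Half-life 9.12 h → k = ln 2 / 9.12 = 0.07600 h⁻¹ = 1.824 d⁻¹.
After decay, C = 30.66 × e^(−kt) = 30.66 × 0.6534 = 20.03 mg/L.
Second outfall: C = (2026·20.03 + 150.0·180.0)/2176 = 31.06 mg/L.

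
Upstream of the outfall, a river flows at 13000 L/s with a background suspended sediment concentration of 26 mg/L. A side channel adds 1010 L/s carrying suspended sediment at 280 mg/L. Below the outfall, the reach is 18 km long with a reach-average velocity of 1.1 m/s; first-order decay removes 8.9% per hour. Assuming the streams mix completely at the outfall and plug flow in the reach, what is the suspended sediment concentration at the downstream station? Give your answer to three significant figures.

29.0 mg/L

After mixing, C = (13000·26.00 + 1010·280.0) / 14010 = 620800/14010 = 44.31 mg/L.
Travel time t = 18·1000 / 1.1 = 16360 s = 4.545 h.
8.9%/h lost → k = −ln(1 − 0.089) = 0.09321 h⁻¹.
Applying C = C₀e^(−kt): 44.31 × 0.6546 = 29.01 mg/L.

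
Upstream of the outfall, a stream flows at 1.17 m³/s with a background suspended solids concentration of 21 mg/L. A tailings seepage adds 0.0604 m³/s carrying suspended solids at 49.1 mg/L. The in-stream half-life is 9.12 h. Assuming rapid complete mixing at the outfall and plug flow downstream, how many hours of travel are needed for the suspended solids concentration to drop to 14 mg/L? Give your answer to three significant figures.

6.17 h

Mass balance: C = (1.170·21.00 + 0.06040·49.10) / 1.230 = 27.54/1.230 = 22.38 mg/L.
Half-life 9.12 h → k = ln 2 / 9.12 = 0.07600 h⁻¹ = 1.824 d⁻¹.
22.38·exp(−k·t) = 14 → t = ln(22.38/14)/k = 22220 s = 6.172 h.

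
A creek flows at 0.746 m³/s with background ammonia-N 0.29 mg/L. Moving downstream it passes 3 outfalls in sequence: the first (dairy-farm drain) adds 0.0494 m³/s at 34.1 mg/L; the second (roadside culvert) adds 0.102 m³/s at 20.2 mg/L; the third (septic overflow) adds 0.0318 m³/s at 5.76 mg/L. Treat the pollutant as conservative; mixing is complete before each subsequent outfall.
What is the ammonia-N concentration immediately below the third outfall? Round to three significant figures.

After outfall 1: Q = 0.7460 + 0.04940 = 0.7954 m³/s; C = (0.7460·0.2900 + 0.04940·34.10)/0.7954 = 2.390 mg/L.
After outfall 2: Q = 0.7954 + 0.1020 = 0.8974 m³/s; C = (0.7954·2.390 + 0.1020·20.20)/0.8974 = 4.414 mg/L.
After outfall 3: Q = 0.8974 + 0.03180 = 0.9292 m³/s; C = (0.8974·4.414 + 0.03180·5.760)/0.9292 = 4.460 mg/L.

4.46 mg/L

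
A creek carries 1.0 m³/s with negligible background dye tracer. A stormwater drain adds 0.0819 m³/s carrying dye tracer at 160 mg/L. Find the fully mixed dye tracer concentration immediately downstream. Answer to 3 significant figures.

Mixed concentration C = ΣQC/ΣQ = (1.000·0 + 0.08190·160.0) / 1.082 = 13.10/1.082 = 12.11 mg/L.

12.1 mg/L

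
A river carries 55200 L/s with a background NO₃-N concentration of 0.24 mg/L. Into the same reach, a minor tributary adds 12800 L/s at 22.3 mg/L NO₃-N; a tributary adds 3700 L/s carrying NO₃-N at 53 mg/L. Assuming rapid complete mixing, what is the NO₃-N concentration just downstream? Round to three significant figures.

6.90 mg/L

Mass balance: C = (55200·0.2400 + 12800·22.30 + 3700·53.00) / 71700 = 494800/71700 = 6.901 mg/L.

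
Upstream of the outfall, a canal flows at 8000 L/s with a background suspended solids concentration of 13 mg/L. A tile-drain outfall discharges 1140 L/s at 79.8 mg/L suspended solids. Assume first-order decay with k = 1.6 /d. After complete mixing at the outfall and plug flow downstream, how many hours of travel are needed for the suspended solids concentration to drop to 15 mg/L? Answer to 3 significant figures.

5.28 h

Mixed concentration C = ΣQC/ΣQ = (8000·13.00 + 1140·79.80) / 9140 = 195000/9140 = 21.33 mg/L.
21.33·exp(−k·t) = 15 → t = ln(21.33/15)/k = 19020 s = 5.282 h.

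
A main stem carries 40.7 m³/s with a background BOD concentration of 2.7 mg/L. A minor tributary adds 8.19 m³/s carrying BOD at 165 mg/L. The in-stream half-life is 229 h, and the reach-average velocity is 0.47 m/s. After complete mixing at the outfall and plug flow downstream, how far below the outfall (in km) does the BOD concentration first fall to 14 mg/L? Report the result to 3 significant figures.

After mixing, C = (40.70·2.700 + 8.190·165.0) / 48.89 = 1461/48.89 = 29.89 mg/L.
Half-life 229 h → k = ln 2 / 229 = 0.003027 h⁻¹ = 0.07264 d⁻¹.
Set 29.89·exp(−k·t) = 14 → t = ln(29.89/14)/k = 902000 s = 250.6 h.
Distance = v·t = 0.47·902000 = 424000 m = 424.0 km.

424 km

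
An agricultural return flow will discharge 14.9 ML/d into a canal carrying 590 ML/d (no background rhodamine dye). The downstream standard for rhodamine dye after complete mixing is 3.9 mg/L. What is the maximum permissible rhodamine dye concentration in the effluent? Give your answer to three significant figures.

158 mg/L

At the limit, (Qr·Cr + Qe·Cₑ)/(Qr + Qe) = 3.9:
Cₑ = (604.9·3.9 − 590.0·0) / 14.90 = 158.3 mg/L.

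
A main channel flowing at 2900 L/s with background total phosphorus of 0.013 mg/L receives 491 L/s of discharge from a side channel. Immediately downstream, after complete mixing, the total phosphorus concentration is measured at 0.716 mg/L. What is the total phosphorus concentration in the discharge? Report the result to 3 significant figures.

4.87 mg/L

Mass balance: 2900·0.01300 + 491.0·Cₑ = 3391·0.7160
→ Cₑ = (3391·0.7160 − 2900·0.01300) / 491.0 = 4.868 mg/L.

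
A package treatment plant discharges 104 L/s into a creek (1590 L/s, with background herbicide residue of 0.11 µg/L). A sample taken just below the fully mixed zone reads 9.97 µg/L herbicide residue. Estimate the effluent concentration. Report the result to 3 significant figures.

161 µg/L

Mass balance: 1590·0.1100 + 104.0·Cₑ = 1694·9.970
→ Cₑ = (1694·9.970 − 1590·0.1100) / 104.0 = 160.7 µg/L.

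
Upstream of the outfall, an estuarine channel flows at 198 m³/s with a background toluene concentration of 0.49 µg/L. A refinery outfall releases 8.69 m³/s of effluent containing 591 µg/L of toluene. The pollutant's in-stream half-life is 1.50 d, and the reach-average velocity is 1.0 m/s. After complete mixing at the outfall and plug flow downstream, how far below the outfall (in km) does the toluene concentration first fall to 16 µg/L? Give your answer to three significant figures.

Mixed concentration C = ΣQC/ΣQ = (198.0·0.4900 + 8.690·591.0) / 206.7 = 5233/206.7 = 25.32 µg/L.
Half-life 1.50 d → k = ln 2 / 1.50 = 0.4621 d⁻¹.
Set 25.32·exp(−k·t) = 16 → t = ln(25.32/16)/k = 85800 s = 23.83 h.
Distance = v·t = 1.0·85800 = 85800 m = 85.80 km.

85.8 km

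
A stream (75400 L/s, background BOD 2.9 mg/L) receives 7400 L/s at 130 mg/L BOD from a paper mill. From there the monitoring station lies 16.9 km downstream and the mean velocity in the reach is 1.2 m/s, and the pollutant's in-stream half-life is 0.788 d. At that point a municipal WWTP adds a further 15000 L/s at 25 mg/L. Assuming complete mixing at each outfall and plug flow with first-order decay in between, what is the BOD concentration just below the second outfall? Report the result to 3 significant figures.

14.3 mg/L

Conservation of mass: C = (75400·2.900 + 7400·130.0) / 82800 = 1181000/82800 = 14.26 mg/L; combined flow 82800 L/s.
Travel time t = 16.9·1000 / 1.2 = 14080 s = 3.912 h.
Half-life 0.788 d → k = ln 2 / 0.788 = 0.8796 d⁻¹.
Decay over the reach: 14.26·exp(−kt) = 14.26·0.8664 = 12.35 mg/L.
At the second outfall, C = (82800·12.35 + 15000·25.00) / (82800 + 15000) = 14.29 mg/L.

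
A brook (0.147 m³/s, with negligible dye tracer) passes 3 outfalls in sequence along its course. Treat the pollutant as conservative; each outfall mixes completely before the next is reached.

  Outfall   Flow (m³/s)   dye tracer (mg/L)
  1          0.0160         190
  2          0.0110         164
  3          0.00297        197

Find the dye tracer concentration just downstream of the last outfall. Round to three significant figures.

30.7 mg/L

Below outfall 1: Q → 0.1630 m³/s, C = (0.1470·0 + 0.01600·190.0)/0.1630 = 18.65 mg/L.
Below outfall 2: Q → 0.1740 m³/s, C = (0.1630·18.65 + 0.01100·164.0)/0.1740 = 27.84 mg/L.
Below outfall 3: Q → 0.1770 m³/s, C = (0.1740·27.84 + 0.002970·197.0)/0.1770 = 30.68 mg/L.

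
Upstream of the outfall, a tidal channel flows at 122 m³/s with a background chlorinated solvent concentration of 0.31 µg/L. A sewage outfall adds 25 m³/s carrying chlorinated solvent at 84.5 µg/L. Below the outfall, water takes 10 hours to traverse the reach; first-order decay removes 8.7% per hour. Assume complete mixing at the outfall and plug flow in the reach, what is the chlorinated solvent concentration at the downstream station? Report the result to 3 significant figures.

After mixing, C = (122.0·0.3100 + 25.00·84.50) / 147.0 = 2150/147.0 = 14.63 µg/L.
8.7%/h lost → k = −ln(1 − 0.087) = 0.09102 h⁻¹.
Decay over the reach: 14.63·exp(−kt) = 14.63·0.4024 = 5.887 µg/L.

5.89 µg/L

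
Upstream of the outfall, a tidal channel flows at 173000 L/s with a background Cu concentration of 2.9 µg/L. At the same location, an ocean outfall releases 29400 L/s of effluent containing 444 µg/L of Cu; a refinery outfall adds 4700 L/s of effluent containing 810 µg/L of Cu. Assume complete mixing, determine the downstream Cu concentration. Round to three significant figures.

83.8 µg/L

Flow-weighted average: C = (173000·2.900 + 29400·444.0 + 4700·810.0) / 207100 = 17360000/207100 = 83.84 µg/L.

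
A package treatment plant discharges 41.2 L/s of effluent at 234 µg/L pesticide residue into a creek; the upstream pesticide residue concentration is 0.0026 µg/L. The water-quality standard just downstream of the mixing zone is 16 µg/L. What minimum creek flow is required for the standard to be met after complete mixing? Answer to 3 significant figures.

561 L/s

Set C_mix = 16: (Q·0.002600 + 41.20·234.0) / (Q + 41.20) = 16
→ Q = 41.20·(234.0 − 16)/(16 − 0.002600) = 561.4 L/s.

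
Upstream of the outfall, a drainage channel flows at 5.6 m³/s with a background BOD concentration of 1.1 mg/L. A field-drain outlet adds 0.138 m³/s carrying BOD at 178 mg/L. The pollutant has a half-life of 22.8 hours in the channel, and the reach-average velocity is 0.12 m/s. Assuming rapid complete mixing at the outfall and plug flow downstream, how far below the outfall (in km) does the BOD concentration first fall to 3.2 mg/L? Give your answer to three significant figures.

7.32 km

Mass balance: C = (5.600·1.100 + 0.1380·178.0) / 5.738 = 30.72/5.738 = 5.354 mg/L.
Half-life 22.8 h → k = ln 2 / 22.8 = 0.03040 h⁻¹ = 0.7296 d⁻¹.
Set 5.354·exp(−k·t) = 3.2 → t = ln(5.354/3.2)/k = 60960 s = 16.93 h.
Distance = v·t = 0.12·60960 = 7315 m = 7.315 km.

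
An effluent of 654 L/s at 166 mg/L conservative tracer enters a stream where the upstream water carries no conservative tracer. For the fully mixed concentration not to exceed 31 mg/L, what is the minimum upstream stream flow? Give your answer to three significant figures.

Set C_mix = 31: (Q·0 + 654.0·166.0) / (Q + 654.0) = 31
→ Q = 654.0·(166.0 − 31)/(31 − 0) = 2848 L/s.

2850 L/s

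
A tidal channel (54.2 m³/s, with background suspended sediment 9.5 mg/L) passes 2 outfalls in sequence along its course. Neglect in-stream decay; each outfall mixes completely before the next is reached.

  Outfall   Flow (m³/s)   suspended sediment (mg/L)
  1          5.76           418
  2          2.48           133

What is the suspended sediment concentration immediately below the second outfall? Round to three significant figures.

After outfall 1: Q = 54.20 + 5.760 = 59.96 m³/s; C = (54.20·9.500 + 5.760·418.0)/59.96 = 48.74 mg/L.
After outfall 2: Q = 59.96 + 2.480 = 62.44 m³/s; C = (59.96·48.74 + 2.480·133.0)/62.44 = 52.09 mg/L.

52.1 mg/L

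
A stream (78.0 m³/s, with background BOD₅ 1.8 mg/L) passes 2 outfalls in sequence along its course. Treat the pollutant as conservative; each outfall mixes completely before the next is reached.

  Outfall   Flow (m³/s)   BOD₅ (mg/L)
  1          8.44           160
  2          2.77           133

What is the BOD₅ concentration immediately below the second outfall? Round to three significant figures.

Outfall 1: combined Q = 86.44 m³/s; C = (78.00·1.800 + 8.440·160.0)/86.44 = 17.25 mg/L.
Outfall 2: combined Q = 89.21 m³/s; C = (86.44·17.25 + 2.770·133.0)/89.21 = 20.84 mg/L.

20.8 mg/L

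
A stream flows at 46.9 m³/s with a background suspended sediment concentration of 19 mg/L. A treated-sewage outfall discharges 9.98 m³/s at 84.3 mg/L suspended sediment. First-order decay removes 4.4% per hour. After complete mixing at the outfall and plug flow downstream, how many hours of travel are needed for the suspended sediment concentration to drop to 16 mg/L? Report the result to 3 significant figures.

Flow-weighted average: C = (46.90·19.00 + 9.980·84.30) / 56.88 = 1732/56.88 = 30.46 mg/L.
4.4%/h lost → k = −ln(1 − 0.044) = 0.04500 h⁻¹.
30.46·exp(−k·t) = 16 → t = ln(30.46/16)/k = 51500 s = 14.31 h.

14.3 h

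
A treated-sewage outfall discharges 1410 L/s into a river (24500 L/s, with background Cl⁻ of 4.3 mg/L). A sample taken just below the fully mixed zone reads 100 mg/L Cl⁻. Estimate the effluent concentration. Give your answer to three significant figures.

Mass balance: 24500·4.300 + 1410·Cₑ = 25910·100.0
→ Cₑ = (25910·100.0 − 24500·4.300) / 1410 = 1763 mg/L.

1760 mg/L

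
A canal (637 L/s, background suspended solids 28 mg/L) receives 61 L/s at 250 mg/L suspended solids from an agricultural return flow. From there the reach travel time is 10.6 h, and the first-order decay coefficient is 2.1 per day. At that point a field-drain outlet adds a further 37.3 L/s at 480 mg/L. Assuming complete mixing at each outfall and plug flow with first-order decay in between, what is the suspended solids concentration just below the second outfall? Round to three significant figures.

Mass balance: C = (637.0·28.00 + 61.00·250.0) / 698.0 = 33090/698.0 = 47.40 mg/L; combined flow 698.0 L/s.
Decay over the reach: 47.40·exp(−kt) = 47.40·0.3955 = 18.75 mg/L.
At the second outfall, C = (698.0·18.75 + 37.30·480.0) / (698.0 + 37.30) = 42.15 mg/L.

42.1 mg/L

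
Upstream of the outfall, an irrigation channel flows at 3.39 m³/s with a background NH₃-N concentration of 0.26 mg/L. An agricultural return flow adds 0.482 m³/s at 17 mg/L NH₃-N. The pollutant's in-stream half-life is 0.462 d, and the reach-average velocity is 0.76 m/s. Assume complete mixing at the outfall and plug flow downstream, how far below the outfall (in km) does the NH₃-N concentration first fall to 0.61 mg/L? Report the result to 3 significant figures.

Flow-weighted average: C = (3.390·0.2600 + 0.4820·17.00) / 3.872 = 9.075/3.872 = 2.344 mg/L.
Half-life 0.462 d → k = ln 2 / 0.462 = 1.500 d⁻¹.
Set 2.344·exp(−k·t) = 0.61 → t = ln(2.344/0.61)/k = 77520 s = 21.53 h.
Distance = v·t = 0.76·77520 = 58910 m = 58.91 km.

58.9 km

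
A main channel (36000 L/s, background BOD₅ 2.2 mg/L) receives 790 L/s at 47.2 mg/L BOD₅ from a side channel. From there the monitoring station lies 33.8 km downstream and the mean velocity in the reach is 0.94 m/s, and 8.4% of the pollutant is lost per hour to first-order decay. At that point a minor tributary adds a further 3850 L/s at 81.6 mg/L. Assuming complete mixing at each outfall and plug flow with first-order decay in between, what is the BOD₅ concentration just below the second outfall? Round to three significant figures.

8.92 mg/L

Conservation of mass: C = (36000·2.200 + 790.0·47.20) / 36790 = 116500/36790 = 3.166 mg/L; combined flow 36790 L/s.
Travel time t = 33.8·1000 / 0.94 = 35960 s = 9.988 h.
8.4%/h lost → k = −ln(1 − 0.084) = 0.08774 h⁻¹.
Decay over the reach: 3.166·exp(−kt) = 3.166·0.4163 = 1.318 mg/L.
At the second outfall, C = (36790·1.318 + 3850·81.60) / (36790 + 3850) = 8.924 mg/L.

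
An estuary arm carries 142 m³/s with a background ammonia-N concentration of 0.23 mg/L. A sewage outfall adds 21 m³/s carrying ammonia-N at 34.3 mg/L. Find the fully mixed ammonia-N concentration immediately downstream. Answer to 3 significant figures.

Conservation of mass: C = (142.0·0.2300 + 21.00·34.30) / 163.0 = 753.0/163.0 = 4.619 mg/L.

4.62 mg/L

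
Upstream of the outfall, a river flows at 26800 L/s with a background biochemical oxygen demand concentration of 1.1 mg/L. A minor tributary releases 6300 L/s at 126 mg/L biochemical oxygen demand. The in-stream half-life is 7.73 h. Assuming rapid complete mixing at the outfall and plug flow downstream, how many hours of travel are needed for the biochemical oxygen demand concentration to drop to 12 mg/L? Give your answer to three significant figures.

Mass balance: C = (26800·1.100 + 6300·126.0) / 33100 = 823300/33100 = 24.87 mg/L.
Half-life 7.73 h → k = ln 2 / 7.73 = 0.08967 h⁻¹ = 2.152 d⁻¹.
24.87·exp(−k·t) = 12 → t = ln(24.87/12)/k = 29260 s = 8.128 h.

8.13 h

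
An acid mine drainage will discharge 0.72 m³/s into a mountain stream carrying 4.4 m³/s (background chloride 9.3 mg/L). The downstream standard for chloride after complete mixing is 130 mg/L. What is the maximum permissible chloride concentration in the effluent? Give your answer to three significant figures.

At the limit, (Qr·Cr + Qe·Cₑ)/(Qr + Qe) = 130:
Cₑ = (5.120·130 − 4.400·9.300) / 0.7200 = 867.6 mg/L.

868 mg/L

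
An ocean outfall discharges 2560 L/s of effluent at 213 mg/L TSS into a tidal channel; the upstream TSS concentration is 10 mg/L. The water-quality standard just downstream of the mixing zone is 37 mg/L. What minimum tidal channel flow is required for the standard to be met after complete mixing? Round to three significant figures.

16700 L/s

Set C_mix = 37: (Q·10.00 + 2560·213.0) / (Q + 2560) = 37
→ Q = 2560·(213.0 − 37)/(37 − 10.00) = 16690 L/s.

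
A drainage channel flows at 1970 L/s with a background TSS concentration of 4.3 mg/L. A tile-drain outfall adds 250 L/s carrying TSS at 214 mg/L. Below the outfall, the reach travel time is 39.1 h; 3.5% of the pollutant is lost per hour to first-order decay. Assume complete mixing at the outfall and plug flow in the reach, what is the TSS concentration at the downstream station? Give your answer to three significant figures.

6.93 mg/L

Flow-weighted average: C = (1970·4.300 + 250.0·214.0) / 2220 = 61970/2220 = 27.91 mg/L.
3.5%/h lost → k = −ln(1 − 0.035) = 0.03563 h⁻¹.
First-order decay: C = 27.91·exp(−k·t) = 27.91·0.2483 = 6.932 mg/L.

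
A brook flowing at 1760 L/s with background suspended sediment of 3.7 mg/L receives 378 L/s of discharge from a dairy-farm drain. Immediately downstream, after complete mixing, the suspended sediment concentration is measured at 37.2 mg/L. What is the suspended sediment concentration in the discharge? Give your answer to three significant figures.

Mass balance: 1760·3.700 + 378.0·Cₑ = 2138·37.20
→ Cₑ = (2138·37.20 − 1760·3.700) / 378.0 = 193.2 mg/L.

193 mg/L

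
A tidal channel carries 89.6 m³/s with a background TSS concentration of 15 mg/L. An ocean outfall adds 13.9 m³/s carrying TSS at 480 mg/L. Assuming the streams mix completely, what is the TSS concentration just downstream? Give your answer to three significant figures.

Conservation of mass: C = (89.60·15.00 + 13.90·480.0) / 103.5 = 8016/103.5 = 77.45 mg/L.

77.4 mg/L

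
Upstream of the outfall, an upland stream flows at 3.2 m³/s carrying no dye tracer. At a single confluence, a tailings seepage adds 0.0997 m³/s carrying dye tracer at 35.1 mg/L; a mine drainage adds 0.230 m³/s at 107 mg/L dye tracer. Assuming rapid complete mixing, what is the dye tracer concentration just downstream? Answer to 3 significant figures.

Mass balance: C = (3.200·0 + 0.09970·35.10 + 0.2300·107.0) / 3.530 = 28.11/3.530 = 7.964 mg/L.

7.96 mg/L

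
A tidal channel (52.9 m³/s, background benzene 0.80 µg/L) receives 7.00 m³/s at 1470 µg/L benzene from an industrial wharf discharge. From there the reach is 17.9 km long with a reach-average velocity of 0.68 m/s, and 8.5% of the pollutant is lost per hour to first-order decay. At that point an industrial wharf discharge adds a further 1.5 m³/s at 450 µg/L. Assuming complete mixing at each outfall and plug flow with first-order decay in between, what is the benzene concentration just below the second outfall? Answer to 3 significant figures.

98.9 µg/L

Mass balance: C = (52.90·0.8000 + 7.000·1470) / 59.90 = 10330/59.90 = 172.5 µg/L; combined flow 59.90 m³/s.
Travel time t = 17.9·1000 / 0.68 = 26320 s = 7.312 h.
8.5%/h lost → k = −ln(1 − 0.085) = 0.08883 h⁻¹.
Decay over the reach: 172.5·exp(−kt) = 172.5·0.5223 = 90.09 µg/L.
Second outfall: C = (59.90·90.09 + 1.500·450.0)/61.40 = 98.88 µg/L.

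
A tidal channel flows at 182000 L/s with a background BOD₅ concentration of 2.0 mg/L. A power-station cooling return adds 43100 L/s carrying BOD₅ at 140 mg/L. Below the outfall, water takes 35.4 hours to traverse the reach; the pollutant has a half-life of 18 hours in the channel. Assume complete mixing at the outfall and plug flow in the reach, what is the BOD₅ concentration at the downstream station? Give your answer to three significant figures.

7.27 mg/L

After mixing, C = (182000·2.000 + 43100·140.0) / 225100 = 6398000/225100 = 28.42 mg/L.
Half-life 18 h → k = ln 2 / 18 = 0.03851 h⁻¹ = 0.9242 d⁻¹.
Applying C = C₀e^(−kt): 28.42 × 0.2558 = 7.272 mg/L.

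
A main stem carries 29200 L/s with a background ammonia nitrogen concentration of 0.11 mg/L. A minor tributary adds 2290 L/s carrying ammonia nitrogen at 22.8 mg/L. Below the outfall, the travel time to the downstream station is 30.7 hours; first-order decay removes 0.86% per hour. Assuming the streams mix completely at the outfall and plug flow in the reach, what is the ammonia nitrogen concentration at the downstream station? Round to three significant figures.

1.35 mg/L

Mixed concentration C = ΣQC/ΣQ = (29200·0.1100 + 2290·22.80) / 31490 = 55420/31490 = 1.760 mg/L.
0.86%/h lost → k = −ln(1 − 0.0086) = 0.008637 h⁻¹.
Applying C = C₀e^(−kt): 1.760 × 0.7671 = 1.350 mg/L.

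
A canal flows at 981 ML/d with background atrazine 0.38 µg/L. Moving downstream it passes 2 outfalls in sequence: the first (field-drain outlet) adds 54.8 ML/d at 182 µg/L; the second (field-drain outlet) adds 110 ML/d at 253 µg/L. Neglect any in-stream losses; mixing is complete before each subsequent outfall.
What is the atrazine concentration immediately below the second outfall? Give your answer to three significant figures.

33.3 µg/L

Outfall 1: combined Q = 1036 ML/d; C = (981.0·0.3800 + 54.80·182.0)/1036 = 9.989 µg/L.
Outfall 2: combined Q = 1146 ML/d; C = (1036·9.989 + 110.0·253.0)/1146 = 33.32 µg/L.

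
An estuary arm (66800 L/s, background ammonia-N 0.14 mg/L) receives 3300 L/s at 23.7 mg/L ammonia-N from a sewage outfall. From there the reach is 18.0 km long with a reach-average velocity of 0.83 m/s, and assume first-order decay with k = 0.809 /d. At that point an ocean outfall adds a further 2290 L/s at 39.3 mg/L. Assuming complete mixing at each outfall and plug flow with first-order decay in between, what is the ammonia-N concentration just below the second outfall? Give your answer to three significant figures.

Flow-weighted average: C = (66800·0.1400 + 3300·23.70) / 70100 = 87560/70100 = 1.249 mg/L; combined flow 70100 L/s.
Travel time t = 18.0·1000 / 0.83 = 21690 s = 6.024 h.
Applying C = C₀e^(−kt): 1.249 × 0.8162 = 1.020 mg/L.
Second outfall: C = (70100·1.020 + 2290·39.30)/72390 = 2.231 mg/L.

2.23 mg/L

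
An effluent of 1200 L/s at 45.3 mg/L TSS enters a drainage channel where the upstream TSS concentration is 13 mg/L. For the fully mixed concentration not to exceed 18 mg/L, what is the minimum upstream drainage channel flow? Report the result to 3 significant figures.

Set C_mix = 18: (Q·13.00 + 1200·45.30) / (Q + 1200) = 18
→ Q = 1200·(45.30 − 18)/(18 − 13.00) = 6552 L/s.

6550 L/s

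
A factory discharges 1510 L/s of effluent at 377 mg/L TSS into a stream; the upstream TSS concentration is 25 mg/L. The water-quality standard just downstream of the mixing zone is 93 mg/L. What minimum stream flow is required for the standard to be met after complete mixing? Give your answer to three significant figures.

6310 L/s

Set C_mix = 93: (Q·25.00 + 1510·377.0) / (Q + 1510) = 93
→ Q = 1510·(377.0 − 93)/(93 − 25.00) = 6306 L/s.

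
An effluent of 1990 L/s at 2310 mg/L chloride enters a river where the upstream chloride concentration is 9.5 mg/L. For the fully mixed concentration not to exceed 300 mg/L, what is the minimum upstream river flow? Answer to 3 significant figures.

13800 L/s

Set C_mix = 300: (Q·9.500 + 1990·2310) / (Q + 1990) = 300
→ Q = 1990·(2310 − 300)/(300 − 9.500) = 13770 L/s.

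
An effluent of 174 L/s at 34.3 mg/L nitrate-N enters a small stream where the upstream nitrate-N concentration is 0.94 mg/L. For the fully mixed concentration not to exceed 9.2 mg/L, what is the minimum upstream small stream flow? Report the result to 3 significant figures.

529 L/s

Set C_mix = 9.2: (Q·0.9400 + 174.0·34.30) / (Q + 174.0) = 9.2
→ Q = 174.0·(34.30 − 9.2)/(9.2 − 0.9400) = 528.7 L/s.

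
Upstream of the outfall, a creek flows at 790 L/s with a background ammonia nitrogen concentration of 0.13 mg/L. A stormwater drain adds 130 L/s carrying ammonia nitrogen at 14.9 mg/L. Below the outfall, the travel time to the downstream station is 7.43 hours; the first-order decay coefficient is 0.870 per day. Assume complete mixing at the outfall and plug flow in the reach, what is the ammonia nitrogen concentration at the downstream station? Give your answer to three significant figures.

1.69 mg/L

After mixing, C = (790.0·0.1300 + 130.0·14.90) / 920.0 = 2040/920.0 = 2.217 mg/L.
Applying C = C₀e^(−kt): 2.217 × 0.7639 = 1.694 mg/L.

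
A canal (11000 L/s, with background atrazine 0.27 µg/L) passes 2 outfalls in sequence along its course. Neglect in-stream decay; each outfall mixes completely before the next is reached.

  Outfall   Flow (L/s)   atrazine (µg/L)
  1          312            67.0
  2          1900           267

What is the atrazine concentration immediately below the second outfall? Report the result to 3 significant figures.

After outfall 1: Q = 11000 + 312.0 = 11310 L/s; C = (11000·0.2700 + 312.0·67.00)/11310 = 2.111 µg/L.
After outfall 2: Q = 11310 + 1900 = 13210 L/s; C = (11310·2.111 + 1900·267.0)/13210 = 40.20 µg/L.

40.2 µg/L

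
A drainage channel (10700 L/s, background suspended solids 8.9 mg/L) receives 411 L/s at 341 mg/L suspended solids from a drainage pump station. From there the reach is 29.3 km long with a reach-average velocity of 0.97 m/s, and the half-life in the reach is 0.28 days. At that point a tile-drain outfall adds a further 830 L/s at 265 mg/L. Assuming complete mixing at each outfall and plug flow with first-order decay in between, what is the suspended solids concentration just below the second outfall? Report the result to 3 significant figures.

26.7 mg/L

Mixed concentration C = ΣQC/ΣQ = (10700·8.900 + 411.0·341.0) / 11110 = 235400/11110 = 21.18 mg/L; combined flow 11110 L/s.
Travel time t = 29.3·1000 / 0.97 = 30210 s = 8.391 h.
Half-life 0.28 d → k = ln 2 / 0.28 = 2.476 d⁻¹.
After decay, C = 21.18 × e^(−kt) = 21.18 × 0.4209 = 8.916 mg/L.
At the second outfall, C = (11110·8.916 + 830.0·265.0) / (11110 + 830.0) = 26.72 mg/L.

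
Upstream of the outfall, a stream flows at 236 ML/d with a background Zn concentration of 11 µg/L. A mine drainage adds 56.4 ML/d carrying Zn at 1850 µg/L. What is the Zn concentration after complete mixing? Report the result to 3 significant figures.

Mass balance: C = (236.0·11.00 + 56.40·1850) / 292.4 = 106900/292.4 = 365.7 µg/L.

366 µg/L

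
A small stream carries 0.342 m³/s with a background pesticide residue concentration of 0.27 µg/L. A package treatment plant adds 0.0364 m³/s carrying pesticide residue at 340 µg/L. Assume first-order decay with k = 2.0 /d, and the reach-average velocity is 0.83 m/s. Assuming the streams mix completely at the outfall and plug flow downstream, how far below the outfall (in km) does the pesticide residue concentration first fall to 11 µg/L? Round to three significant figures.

39.3 km

Mixed concentration C = ΣQC/ΣQ = (0.3420·0.2700 + 0.03640·340.0) / 0.3784 = 12.47/0.3784 = 32.95 µg/L.
Set 32.95·exp(−k·t) = 11 → t = ln(32.95/11)/k = 47390 s = 13.17 h.
Distance = v·t = 0.83·47390 = 39340 m = 39.34 km.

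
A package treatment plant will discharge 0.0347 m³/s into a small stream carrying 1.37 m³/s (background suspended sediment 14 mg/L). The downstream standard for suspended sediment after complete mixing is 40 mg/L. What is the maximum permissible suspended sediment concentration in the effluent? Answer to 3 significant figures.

At the limit, (Qr·Cr + Qe·Cₑ)/(Qr + Qe) = 40:
Cₑ = (1.405·40 − 1.370·14.00) / 0.03470 = 1067 mg/L.

1070 mg/L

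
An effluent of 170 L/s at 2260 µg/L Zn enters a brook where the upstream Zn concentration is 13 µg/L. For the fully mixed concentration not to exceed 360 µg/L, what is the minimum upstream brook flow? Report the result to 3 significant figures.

931 L/s

Set C_mix = 360: (Q·13.00 + 170.0·2260) / (Q + 170.0) = 360
→ Q = 170.0·(2260 − 360)/(360 − 13.00) = 930.8 L/s.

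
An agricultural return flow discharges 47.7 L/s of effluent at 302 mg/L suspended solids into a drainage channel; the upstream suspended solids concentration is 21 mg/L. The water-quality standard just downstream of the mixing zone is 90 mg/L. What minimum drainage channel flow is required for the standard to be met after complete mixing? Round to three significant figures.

147 L/s

Set C_mix = 90: (Q·21.00 + 47.70·302.0) / (Q + 47.70) = 90
→ Q = 47.70·(302.0 − 90)/(90 − 21.00) = 146.6 L/s.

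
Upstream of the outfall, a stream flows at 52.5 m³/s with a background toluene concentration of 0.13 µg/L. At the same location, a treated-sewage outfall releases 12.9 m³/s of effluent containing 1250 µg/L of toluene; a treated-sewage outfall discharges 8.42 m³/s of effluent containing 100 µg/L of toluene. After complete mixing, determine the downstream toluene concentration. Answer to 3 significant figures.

After mixing, C = (52.50·0.1300 + 12.90·1250 + 8.420·100.0) / 73.82 = 16970/73.82 = 229.9 µg/L.

230 µg/L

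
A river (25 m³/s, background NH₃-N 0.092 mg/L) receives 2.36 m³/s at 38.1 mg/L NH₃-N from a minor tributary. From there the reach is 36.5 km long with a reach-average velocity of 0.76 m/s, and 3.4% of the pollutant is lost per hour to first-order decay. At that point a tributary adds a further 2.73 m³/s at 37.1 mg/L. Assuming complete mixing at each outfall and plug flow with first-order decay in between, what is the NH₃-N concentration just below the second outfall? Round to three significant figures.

5.30 mg/L

Flow-weighted average: C = (25.00·0.09200 + 2.360·38.10) / 27.36 = 92.22/27.36 = 3.370 mg/L; combined flow 27.36 m³/s.
Travel time t = 36.5·1000 / 0.76 = 48030 s = 13.34 h.
3.4%/h lost → k = −ln(1 − 0.034) = 0.03459 h⁻¹.
After decay, C = 3.370 × e^(−kt) = 3.370 × 0.6304 = 2.125 mg/L.
Second outfall: C = (27.36·2.125 + 2.730·37.10)/30.09 = 5.298 mg/L.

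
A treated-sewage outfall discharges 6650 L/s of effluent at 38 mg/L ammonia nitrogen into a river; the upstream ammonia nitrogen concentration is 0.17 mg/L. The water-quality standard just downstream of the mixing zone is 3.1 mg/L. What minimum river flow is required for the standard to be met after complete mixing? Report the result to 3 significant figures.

Set C_mix = 3.1: (Q·0.1700 + 6650·38.00) / (Q + 6650) = 3.1
→ Q = 6650·(38.00 − 3.1)/(3.1 − 0.1700) = 79210 L/s.

79200 L/s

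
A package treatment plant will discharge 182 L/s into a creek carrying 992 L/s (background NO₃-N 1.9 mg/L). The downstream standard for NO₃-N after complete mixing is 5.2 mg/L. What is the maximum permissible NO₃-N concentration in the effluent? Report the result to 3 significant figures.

At the limit, (Qr·Cr + Qe·Cₑ)/(Qr + Qe) = 5.2:
Cₑ = (1174·5.2 − 992.0·1.900) / 182.0 = 23.19 mg/L.

23.2 mg/L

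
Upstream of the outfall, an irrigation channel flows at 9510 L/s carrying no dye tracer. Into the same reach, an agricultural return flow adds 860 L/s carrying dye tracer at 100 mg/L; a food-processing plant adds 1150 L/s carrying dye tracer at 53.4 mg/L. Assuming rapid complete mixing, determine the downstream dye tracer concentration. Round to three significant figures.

12.8 mg/L

Mixed concentration C = ΣQC/ΣQ = (9510·0 + 860.0·100.0 + 1150·53.40) / 11520 = 147400/11520 = 12.80 mg/L.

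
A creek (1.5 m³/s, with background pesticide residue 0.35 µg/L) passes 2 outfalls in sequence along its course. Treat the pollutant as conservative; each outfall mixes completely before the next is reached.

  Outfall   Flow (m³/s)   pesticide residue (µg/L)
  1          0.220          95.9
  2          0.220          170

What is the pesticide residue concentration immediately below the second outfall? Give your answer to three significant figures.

After outfall 1: Q = 1.500 + 0.2200 = 1.720 m³/s; C = (1.500·0.3500 + 0.2200·95.90)/1.720 = 12.57 µg/L.
After outfall 2: Q = 1.720 + 0.2200 = 1.940 m³/s; C = (1.720·12.57 + 0.2200·170.0)/1.940 = 30.42 µg/L.

30.4 µg/L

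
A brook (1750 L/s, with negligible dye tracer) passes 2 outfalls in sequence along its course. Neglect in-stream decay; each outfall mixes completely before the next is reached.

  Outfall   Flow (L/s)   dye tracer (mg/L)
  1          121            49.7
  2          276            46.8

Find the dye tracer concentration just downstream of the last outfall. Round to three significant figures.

8.82 mg/L

Below outfall 1: Q → 1871 L/s, C = (1750·0 + 121.0·49.70)/1871 = 3.214 mg/L.
Below outfall 2: Q → 2147 L/s, C = (1871·3.214 + 276.0·46.80)/2147 = 8.817 mg/L.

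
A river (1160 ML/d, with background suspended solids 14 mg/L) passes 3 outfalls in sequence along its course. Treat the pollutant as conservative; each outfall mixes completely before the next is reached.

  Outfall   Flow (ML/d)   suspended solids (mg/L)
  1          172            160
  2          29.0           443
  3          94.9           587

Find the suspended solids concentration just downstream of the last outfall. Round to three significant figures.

77.1 mg/L

Below outfall 1: Q → 1332 ML/d, C = (1160·14.00 + 172.0·160.0)/1332 = 32.85 mg/L.
Below outfall 2: Q → 1361 ML/d, C = (1332·32.85 + 29.00·443.0)/1361 = 41.59 mg/L.
Below outfall 3: Q → 1456 ML/d, C = (1361·41.59 + 94.90·587.0)/1456 = 77.14 mg/L.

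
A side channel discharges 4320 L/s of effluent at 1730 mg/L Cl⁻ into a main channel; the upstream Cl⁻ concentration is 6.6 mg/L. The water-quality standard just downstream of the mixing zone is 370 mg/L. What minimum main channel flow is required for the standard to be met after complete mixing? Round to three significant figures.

16200 L/s

Set C_mix = 370: (Q·6.600 + 4320·1730) / (Q + 4320) = 370
→ Q = 4320·(1730 − 370)/(370 − 6.600) = 16170 L/s.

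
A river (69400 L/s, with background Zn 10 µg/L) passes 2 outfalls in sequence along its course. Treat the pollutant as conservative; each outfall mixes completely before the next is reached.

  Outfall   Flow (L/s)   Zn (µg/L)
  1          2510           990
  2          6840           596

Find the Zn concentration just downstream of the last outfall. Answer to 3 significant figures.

92.1 µg/L

Outfall 1: combined Q = 71910 L/s; C = (69400·10.00 + 2510·990.0)/71910 = 44.21 µg/L.
Outfall 2: combined Q = 78750 L/s; C = (71910·44.21 + 6840·596.0)/78750 = 92.13 µg/L.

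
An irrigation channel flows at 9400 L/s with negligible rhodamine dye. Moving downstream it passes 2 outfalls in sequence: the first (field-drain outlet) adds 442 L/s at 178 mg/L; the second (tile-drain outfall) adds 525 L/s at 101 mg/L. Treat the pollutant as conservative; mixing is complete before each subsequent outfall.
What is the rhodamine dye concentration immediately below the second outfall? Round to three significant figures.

12.7 mg/L

Below outfall 1: Q → 9842 L/s, C = (9400·0 + 442.0·178.0)/9842 = 7.994 mg/L.
Below outfall 2: Q → 10370 L/s, C = (9842·7.994 + 525.0·101.0)/10370 = 12.70 mg/L.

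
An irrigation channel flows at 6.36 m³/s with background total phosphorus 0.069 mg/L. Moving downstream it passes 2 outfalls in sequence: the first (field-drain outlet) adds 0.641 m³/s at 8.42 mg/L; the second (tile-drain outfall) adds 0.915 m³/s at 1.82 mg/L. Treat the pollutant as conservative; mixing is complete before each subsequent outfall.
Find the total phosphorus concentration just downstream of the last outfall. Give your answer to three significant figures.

0.948 mg/L

After outfall 1: Q = 6.360 + 0.6410 = 7.001 m³/s; C = (6.360·0.06900 + 0.6410·8.420)/7.001 = 0.8336 mg/L.
After outfall 2: Q = 7.001 + 0.9150 = 7.916 m³/s; C = (7.001·0.8336 + 0.9150·1.820)/7.916 = 0.9476 mg/L.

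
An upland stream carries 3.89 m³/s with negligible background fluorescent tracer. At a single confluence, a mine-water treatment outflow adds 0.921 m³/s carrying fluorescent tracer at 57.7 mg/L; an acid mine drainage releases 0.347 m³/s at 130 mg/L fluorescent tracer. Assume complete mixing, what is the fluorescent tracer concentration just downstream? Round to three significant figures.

Flow-weighted average: C = (3.890·0 + 0.9210·57.70 + 0.3470·130.0) / 5.158 = 98.25/5.158 = 19.05 mg/L.

19.0 mg/L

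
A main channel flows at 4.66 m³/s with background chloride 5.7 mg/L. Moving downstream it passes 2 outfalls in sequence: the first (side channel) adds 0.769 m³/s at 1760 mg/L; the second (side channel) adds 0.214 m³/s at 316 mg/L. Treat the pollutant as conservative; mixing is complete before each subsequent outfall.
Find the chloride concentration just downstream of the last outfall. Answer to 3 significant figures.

257 mg/L

Outfall 1: combined Q = 5.429 m³/s; C = (4.660·5.700 + 0.7690·1760)/5.429 = 254.2 mg/L.
Outfall 2: combined Q = 5.643 m³/s; C = (5.429·254.2 + 0.2140·316.0)/5.643 = 256.5 mg/L.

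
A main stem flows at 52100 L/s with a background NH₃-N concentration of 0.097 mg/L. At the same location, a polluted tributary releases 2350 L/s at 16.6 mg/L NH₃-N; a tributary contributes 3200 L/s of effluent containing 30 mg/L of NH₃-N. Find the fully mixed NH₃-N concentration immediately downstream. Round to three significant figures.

Mixed concentration C = ΣQC/ΣQ = (52100·0.09700 + 2350·16.60 + 3200·30.00) / 57650 = 140100/57650 = 2.430 mg/L.

2.43 mg/L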